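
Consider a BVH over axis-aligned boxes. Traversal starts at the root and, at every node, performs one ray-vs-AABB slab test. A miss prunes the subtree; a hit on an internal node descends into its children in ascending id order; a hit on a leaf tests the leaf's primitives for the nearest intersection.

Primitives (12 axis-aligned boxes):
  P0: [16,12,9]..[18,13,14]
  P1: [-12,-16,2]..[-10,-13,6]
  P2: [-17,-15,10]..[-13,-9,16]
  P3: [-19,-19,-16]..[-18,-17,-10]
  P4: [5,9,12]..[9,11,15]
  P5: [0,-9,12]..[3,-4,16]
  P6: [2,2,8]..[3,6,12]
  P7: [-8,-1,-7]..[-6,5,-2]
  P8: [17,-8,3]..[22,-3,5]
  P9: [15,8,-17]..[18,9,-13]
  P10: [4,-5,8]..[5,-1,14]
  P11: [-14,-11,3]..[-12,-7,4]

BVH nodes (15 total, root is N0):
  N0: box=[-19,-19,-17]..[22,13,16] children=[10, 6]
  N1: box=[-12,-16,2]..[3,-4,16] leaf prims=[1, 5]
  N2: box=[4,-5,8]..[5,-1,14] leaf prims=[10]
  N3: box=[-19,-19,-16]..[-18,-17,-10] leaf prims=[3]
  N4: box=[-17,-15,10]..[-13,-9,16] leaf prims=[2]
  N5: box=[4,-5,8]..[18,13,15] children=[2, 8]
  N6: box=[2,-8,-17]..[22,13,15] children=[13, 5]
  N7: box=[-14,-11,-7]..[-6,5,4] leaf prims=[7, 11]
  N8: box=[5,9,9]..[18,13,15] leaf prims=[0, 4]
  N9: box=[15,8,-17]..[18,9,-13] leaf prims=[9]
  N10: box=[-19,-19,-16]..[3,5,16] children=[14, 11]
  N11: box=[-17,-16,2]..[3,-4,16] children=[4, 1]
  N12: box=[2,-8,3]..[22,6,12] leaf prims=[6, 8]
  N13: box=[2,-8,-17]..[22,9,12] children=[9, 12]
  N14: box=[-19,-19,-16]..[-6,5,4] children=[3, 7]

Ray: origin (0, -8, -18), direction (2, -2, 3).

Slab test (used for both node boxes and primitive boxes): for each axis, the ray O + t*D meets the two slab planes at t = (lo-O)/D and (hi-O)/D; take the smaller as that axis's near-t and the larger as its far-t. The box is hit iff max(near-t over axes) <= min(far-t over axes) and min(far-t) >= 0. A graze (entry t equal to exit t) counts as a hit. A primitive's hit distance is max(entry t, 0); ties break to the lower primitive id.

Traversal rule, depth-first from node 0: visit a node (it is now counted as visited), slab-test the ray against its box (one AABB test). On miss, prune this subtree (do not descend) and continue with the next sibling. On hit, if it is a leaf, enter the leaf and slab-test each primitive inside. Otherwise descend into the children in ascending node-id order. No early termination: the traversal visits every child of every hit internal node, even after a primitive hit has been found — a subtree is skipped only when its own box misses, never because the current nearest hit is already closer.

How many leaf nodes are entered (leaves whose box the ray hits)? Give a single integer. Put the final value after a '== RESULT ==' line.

Walk:
N0 x:[-19/2,11] y:[-21/2,11/2] z:[1/3,34/3] -> hit [1/3,11/2], descend [6, 10]
  N6 x:[1,11] y:[-21/2,0] z:[1/3,11] -> miss, prune
  N10 x:[-19/2,3/2] y:[-13/2,11/2] z:[2/3,34/3] -> hit [2/3,3/2], descend [11, 14]
    N11 x:[-17/2,3/2] y:[-2,4] z:[20/3,34/3] -> miss, prune
    N14 x:[-19/2,-3] y:[-13/2,11/2] z:[2/3,22/3] -> miss, prune

Summary -> nodes [0, 6, 10, 11, 14]; box-tests=5; leaf-entries=0; first=miss

== RESULT ==
0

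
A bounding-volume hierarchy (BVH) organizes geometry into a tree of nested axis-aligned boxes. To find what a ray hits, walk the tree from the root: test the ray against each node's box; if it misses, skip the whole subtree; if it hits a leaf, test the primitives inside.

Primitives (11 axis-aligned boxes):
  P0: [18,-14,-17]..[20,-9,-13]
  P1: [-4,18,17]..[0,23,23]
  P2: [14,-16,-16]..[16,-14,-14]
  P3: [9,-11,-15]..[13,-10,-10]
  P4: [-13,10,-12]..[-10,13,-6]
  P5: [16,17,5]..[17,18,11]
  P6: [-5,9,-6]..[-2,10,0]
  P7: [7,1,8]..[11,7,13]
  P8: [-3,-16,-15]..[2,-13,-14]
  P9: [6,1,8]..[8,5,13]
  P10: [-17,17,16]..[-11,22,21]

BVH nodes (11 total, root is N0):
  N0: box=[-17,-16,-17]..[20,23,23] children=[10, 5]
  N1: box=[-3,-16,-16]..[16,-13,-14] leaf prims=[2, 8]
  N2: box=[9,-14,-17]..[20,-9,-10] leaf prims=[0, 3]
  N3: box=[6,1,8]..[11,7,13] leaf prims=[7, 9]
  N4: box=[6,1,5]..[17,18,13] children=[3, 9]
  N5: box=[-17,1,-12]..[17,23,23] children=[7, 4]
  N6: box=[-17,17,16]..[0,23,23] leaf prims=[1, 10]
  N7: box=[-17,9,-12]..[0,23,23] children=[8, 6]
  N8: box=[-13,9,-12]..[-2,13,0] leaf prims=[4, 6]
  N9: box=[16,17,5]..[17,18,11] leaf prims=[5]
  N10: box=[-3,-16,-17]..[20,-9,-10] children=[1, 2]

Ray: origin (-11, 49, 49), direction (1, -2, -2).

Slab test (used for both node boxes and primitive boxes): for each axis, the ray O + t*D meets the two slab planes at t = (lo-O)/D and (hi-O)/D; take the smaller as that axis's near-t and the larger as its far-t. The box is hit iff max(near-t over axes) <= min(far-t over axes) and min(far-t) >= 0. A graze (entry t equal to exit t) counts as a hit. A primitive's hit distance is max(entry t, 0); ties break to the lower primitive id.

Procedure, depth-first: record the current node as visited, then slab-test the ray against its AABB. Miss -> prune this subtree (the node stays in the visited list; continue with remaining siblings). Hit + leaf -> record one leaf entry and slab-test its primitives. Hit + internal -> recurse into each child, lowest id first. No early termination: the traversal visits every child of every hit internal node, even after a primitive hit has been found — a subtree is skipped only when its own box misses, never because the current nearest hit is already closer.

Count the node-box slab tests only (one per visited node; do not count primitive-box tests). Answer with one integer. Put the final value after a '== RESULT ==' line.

Walk:
N0 x:[-6,31] y:[13,65/2] z:[13,33] -> hit [13,31], descend [5, 10]
  N5 x:[-6,28] y:[13,24] z:[13,61/2] -> hit [13,24], descend [4, 7]
    N4 x:[17,28] y:[31/2,24] z:[18,22] -> hit [18,22], descend [3, 9]
      N3 x:[17,22] y:[21,24] z:[18,41/2] -> miss, prune
      N9 x:[27,28] y:[31/2,16] z:[19,22] -> miss, prune
    N7 x:[-6,11] y:[13,20] z:[13,61/2] -> miss, prune
  N10 x:[8,31] y:[29,65/2] z:[59/2,33] -> hit [59/2,31], descend [1, 2]
    N1 x:[8,27] y:[31,65/2] z:[63/2,65/2] -> miss, prune
    N2 x:[20,31] y:[29,63/2] z:[59/2,33] -> hit [59/2,31] leaf, test {P0@t=31, P3(miss)}

Visited [0, 5, 4, 3, 9, 7, 10, 1, 2]. Tests: 9 box, 1 leaf. Nearest: P0.

== RESULT ==
9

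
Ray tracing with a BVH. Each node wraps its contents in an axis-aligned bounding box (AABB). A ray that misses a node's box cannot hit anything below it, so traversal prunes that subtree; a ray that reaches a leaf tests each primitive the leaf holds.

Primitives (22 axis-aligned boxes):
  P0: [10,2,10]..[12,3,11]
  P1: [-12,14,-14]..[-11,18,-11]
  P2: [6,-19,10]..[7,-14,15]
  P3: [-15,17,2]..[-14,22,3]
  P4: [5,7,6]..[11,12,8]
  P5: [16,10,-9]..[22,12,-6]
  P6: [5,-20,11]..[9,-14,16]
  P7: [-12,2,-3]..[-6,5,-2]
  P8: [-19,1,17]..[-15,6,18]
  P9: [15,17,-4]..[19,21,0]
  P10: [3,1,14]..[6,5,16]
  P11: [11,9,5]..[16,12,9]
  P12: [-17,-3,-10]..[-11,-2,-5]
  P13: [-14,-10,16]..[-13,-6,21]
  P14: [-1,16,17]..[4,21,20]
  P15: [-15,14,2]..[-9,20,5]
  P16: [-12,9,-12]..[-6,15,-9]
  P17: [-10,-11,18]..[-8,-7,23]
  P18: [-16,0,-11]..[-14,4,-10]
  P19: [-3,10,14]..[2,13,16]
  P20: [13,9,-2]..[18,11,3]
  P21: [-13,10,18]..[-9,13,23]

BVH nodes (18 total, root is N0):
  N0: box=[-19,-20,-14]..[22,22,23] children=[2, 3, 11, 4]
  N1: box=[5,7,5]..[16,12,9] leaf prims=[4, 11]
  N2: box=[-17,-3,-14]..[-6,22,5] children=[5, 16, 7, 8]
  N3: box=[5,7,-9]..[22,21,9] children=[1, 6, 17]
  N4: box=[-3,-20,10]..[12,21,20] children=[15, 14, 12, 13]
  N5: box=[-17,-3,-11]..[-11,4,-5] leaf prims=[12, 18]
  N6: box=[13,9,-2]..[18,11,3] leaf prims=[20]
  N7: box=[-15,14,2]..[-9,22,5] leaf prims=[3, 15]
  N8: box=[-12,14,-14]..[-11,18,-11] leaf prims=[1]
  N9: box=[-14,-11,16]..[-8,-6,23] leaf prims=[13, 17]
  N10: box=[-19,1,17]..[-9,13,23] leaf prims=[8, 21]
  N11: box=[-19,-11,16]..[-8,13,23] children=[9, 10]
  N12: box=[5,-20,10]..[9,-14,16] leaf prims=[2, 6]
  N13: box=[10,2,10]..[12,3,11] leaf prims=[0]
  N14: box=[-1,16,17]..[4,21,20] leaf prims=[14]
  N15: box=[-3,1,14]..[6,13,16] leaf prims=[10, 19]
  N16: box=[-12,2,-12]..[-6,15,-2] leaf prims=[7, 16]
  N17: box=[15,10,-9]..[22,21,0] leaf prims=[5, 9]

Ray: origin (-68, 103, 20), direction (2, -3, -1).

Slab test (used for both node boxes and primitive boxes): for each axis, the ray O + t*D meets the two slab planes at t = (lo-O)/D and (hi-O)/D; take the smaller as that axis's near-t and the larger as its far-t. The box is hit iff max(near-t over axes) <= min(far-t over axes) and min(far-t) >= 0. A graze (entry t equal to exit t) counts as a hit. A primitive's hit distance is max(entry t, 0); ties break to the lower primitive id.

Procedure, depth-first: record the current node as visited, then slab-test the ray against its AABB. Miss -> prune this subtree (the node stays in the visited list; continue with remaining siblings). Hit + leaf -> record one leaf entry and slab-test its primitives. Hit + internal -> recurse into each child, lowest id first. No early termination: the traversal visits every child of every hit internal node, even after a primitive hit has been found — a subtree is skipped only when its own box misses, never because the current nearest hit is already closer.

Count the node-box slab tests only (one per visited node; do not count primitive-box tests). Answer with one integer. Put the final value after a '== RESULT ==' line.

Traverse from the root:
N0 x:[49/2,45] y:[27,41] z:[-3,34] -> hit [27,34], descend [2, 3, 4, 11]
  N2 x:[51/2,31] y:[27,106/3] z:[15,34] -> hit [27,31], descend [5, 7, 8, 16]
    N5 x:[51/2,57/2] y:[33,106/3] z:[25,31] -> miss, prune
    N7 x:[53/2,59/2] y:[27,89/3] z:[15,18] -> miss, prune
    N8 x:[28,57/2] y:[85/3,89/3] z:[31,34] -> miss, prune
    N16 x:[28,31] y:[88/3,101/3] z:[22,32] -> hit [88/3,31] leaf, test {P7(miss), P16@t=88/3}
  N3 x:[73/2,45] y:[82/3,32] z:[11,29] -> miss, prune
  N4 x:[65/2,40] y:[82/3,41] z:[0,10] -> miss, prune
  N11 x:[49/2,30] y:[30,38] z:[-3,4] -> miss, prune

Visited [0, 2, 5, 7, 8, 16, 3, 4, 11]. Tests: 9 box, 1 leaf. Nearest: P16.

== RESULT ==
9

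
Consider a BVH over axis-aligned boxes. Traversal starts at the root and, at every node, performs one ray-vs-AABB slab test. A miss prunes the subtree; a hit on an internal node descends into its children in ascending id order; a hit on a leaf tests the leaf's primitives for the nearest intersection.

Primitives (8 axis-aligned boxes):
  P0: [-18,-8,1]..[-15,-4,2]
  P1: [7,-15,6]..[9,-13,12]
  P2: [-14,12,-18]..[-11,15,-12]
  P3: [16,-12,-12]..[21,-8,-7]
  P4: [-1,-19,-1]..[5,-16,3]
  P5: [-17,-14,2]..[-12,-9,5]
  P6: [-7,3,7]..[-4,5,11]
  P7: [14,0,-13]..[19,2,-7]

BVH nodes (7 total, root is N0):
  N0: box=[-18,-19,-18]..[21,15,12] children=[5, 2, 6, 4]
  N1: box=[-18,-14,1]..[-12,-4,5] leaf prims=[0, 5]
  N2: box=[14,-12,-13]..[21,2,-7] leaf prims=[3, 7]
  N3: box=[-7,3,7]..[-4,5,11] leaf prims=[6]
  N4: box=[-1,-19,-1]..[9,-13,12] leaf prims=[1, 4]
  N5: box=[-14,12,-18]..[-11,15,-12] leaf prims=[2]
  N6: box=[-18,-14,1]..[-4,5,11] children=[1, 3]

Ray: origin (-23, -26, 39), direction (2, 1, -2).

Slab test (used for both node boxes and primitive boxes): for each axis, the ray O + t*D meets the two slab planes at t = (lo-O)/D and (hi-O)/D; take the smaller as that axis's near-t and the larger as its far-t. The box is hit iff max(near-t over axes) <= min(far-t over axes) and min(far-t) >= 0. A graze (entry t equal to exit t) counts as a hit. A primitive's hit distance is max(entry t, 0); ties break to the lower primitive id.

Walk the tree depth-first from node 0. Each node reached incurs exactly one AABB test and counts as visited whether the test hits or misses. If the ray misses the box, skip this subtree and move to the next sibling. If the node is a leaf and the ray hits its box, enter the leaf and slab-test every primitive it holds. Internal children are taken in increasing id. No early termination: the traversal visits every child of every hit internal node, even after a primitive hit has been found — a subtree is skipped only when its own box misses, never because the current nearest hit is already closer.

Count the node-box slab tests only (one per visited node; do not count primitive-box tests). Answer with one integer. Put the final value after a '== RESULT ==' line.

Traverse from the root:
N0 x:[5/2,22] y:[7,41] z:[27/2,57/2] -> hit [27/2,22], descend [2, 4, 5, 6]
  N2 x:[37/2,22] y:[14,28] z:[23,26] -> miss, prune
  N4 x:[11,16] y:[7,13] z:[27/2,20] -> miss, prune
  N5 x:[9/2,6] y:[38,41] z:[51/2,57/2] -> miss, prune
  N6 x:[5/2,19/2] y:[12,31] z:[14,19] -> miss, prune

5 AABB tests over nodes [0, 2, 4, 5, 6]; 0 leaves entered; closest miss.

== RESULT ==
5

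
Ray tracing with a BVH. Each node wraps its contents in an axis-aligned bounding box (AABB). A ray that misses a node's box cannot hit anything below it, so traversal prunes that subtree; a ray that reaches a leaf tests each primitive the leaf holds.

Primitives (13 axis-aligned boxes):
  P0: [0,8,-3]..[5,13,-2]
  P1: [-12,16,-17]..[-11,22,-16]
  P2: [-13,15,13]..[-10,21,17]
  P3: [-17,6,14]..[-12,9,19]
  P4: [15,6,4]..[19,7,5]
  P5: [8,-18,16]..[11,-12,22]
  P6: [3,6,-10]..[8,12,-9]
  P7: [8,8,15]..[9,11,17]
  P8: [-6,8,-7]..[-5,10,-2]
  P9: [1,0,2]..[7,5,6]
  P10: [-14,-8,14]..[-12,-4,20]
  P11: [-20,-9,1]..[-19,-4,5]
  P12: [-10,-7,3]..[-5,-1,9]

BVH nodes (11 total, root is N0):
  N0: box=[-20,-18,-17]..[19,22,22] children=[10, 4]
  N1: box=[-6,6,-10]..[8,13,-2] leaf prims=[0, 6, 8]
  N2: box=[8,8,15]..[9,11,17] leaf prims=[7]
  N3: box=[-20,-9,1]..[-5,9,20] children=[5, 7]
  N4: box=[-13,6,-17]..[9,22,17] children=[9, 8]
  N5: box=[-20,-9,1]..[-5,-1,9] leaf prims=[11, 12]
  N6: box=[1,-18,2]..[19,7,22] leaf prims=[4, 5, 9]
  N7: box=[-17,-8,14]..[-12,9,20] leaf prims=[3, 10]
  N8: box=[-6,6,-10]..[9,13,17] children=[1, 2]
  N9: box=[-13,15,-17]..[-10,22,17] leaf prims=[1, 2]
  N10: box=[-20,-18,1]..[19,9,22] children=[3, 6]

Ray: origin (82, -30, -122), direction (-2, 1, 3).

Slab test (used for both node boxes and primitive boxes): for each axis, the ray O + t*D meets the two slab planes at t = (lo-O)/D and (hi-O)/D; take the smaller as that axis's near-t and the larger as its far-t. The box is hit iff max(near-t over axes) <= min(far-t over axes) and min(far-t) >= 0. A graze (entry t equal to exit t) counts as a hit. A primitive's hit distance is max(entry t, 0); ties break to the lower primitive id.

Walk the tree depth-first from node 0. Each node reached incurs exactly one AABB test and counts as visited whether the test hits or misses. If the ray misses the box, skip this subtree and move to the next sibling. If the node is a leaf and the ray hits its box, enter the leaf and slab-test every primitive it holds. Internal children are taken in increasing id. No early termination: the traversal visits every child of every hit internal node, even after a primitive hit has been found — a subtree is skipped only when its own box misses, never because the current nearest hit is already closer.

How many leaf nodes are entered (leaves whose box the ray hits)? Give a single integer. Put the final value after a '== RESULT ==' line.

Traverse from the root:
N0 x:[63/2,51] y:[12,52] z:[35,48] -> hit [35,48], descend [4, 10]
  N4 x:[73/2,95/2] y:[36,52] z:[35,139/3] -> hit [73/2,139/3], descend [8, 9]
    N8 x:[73/2,44] y:[36,43] z:[112/3,139/3] -> hit [112/3,43], descend [1, 2]
      N1 x:[37,44] y:[36,43] z:[112/3,40] -> hit [112/3,40] leaf, test {P0@t=119/3, P6@t=112/3, P8(miss)}
      N2 x:[73/2,37] y:[38,41] z:[137/3,139/3] -> miss, prune
    N9 x:[46,95/2] y:[45,52] z:[35,139/3] -> hit [46,139/3] leaf, test {P1(miss), P2@t=46}
  N10 x:[63/2,51] y:[12,39] z:[41,48] -> miss, prune

7 AABB tests over nodes [0, 4, 8, 1, 2, 9, 10]; 2 leaves entered; closest P6.

== RESULT ==
2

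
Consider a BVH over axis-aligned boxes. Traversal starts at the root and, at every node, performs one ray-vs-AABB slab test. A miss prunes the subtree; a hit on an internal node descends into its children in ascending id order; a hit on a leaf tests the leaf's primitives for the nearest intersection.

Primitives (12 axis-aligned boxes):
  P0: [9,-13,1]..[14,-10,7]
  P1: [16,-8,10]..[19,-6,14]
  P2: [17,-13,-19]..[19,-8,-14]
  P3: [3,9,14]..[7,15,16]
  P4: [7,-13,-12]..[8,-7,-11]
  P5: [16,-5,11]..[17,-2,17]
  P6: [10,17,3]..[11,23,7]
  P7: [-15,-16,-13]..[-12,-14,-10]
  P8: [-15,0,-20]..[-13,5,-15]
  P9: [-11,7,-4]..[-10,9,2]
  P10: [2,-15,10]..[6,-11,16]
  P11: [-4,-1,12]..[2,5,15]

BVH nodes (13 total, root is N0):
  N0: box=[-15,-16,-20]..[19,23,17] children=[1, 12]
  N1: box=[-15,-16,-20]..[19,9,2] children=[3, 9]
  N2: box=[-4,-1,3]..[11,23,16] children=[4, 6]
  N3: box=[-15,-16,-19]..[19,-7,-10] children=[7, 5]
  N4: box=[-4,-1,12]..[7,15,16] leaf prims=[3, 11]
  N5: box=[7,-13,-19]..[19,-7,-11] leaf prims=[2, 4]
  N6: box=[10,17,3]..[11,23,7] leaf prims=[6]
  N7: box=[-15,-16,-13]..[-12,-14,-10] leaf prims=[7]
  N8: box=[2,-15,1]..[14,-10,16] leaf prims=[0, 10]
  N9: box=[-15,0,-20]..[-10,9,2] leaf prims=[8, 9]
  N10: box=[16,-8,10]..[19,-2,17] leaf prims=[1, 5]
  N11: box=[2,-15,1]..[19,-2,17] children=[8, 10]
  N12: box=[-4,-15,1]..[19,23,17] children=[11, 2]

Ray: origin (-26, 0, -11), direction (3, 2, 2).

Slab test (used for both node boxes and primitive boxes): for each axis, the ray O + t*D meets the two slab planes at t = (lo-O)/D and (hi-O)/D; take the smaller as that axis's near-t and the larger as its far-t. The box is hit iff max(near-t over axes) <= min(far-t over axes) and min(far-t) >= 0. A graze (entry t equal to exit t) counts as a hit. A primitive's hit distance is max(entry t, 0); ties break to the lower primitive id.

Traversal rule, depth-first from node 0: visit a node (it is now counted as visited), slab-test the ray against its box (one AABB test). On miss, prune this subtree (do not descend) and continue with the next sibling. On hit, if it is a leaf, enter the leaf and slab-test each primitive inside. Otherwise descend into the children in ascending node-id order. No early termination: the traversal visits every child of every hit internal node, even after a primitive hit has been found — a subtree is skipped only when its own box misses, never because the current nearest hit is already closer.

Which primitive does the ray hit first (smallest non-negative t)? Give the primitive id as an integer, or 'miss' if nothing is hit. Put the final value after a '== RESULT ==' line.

Trace the traversal:
N0 x:[11/3,15] y:[-8,23/2] z:[-9/2,14] -> hit [11/3,23/2], descend [1, 12]
  N1 x:[11/3,15] y:[-8,9/2] z:[-9/2,13/2] -> hit [11/3,9/2], descend [3, 9]
    N3 x:[11/3,15] y:[-8,-7/2] z:[-4,1/2] -> miss, prune
    N9 x:[11/3,16/3] y:[0,9/2] z:[-9/2,13/2] -> hit [11/3,9/2] leaf, test {P8(miss), P9(miss)}
  N12 x:[22/3,15] y:[-15/2,23/2] z:[6,14] -> hit [22/3,23/2], descend [2, 11]
    N2 x:[22/3,37/3] y:[-1/2,23/2] z:[7,27/2] -> hit [22/3,23/2], descend [4, 6]
      N4 x:[22/3,11] y:[-1/2,15/2] z:[23/2,27/2] -> miss, prune
      N6 x:[12,37/3] y:[17/2,23/2] z:[7,9] -> miss, prune
    N11 x:[28/3,15] y:[-15/2,-1] z:[6,14] -> miss, prune

9 AABB tests over nodes [0, 1, 3, 9, 12, 2, 4, 6, 11]; 1 leaf entered; closest miss.

== RESULT ==
miss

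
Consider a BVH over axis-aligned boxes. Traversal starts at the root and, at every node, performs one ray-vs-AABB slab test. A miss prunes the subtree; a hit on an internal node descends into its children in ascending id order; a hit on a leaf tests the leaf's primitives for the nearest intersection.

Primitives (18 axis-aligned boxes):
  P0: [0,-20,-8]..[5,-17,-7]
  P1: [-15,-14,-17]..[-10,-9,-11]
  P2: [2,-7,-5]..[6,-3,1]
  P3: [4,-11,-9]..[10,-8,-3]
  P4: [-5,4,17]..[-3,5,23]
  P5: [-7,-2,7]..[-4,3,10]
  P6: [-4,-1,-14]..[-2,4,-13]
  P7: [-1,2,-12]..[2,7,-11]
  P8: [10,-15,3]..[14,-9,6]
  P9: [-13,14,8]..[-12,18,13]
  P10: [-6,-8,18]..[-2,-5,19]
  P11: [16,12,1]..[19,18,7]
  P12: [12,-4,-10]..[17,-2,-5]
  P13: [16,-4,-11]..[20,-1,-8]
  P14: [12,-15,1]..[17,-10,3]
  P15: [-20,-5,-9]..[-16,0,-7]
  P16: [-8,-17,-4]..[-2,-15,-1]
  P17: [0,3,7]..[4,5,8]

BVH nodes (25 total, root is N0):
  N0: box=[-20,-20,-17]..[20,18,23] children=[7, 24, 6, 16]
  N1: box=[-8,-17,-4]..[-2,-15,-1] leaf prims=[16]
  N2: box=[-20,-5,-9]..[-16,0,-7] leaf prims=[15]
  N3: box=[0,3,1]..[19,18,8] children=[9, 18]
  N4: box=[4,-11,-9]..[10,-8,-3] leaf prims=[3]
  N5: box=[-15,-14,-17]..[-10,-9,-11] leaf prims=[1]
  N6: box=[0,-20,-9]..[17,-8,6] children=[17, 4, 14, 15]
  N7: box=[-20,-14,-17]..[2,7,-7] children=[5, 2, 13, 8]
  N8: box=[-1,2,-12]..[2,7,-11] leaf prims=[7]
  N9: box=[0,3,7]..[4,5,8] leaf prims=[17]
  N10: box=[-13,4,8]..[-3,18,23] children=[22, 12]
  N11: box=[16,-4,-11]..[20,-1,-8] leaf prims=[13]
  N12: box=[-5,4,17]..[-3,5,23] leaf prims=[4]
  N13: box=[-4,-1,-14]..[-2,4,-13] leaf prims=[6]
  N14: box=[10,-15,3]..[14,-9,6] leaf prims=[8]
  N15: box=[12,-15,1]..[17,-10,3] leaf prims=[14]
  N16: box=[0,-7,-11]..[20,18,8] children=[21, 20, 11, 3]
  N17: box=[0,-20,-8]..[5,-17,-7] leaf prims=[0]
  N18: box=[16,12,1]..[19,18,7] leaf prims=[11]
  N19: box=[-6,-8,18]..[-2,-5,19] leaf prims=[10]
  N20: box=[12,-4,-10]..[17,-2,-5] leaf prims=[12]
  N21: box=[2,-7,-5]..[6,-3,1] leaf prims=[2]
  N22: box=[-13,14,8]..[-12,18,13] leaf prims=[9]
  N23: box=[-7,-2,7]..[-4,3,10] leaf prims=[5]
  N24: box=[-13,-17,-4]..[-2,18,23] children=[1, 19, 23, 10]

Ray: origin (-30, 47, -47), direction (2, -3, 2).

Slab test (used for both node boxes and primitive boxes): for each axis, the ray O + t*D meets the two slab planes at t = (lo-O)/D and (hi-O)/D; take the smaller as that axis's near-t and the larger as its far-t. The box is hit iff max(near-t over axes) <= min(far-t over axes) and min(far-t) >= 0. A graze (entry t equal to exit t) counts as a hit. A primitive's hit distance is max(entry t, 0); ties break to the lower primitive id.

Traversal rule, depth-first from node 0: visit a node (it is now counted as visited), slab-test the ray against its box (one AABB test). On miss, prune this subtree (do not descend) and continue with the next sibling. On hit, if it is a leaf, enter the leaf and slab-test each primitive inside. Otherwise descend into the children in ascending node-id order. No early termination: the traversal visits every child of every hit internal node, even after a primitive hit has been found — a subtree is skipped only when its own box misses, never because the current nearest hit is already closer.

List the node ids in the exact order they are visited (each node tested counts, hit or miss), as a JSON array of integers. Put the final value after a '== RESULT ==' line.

Walk:
N0 x:[5,25] y:[29/3,67/3] z:[15,35] -> hit [15,67/3], descend [6, 7, 16, 24]
  N6 x:[15,47/2] y:[55/3,67/3] z:[19,53/2] -> hit [19,67/3], descend [4, 14, 15, 17]
    N4 x:[17,20] y:[55/3,58/3] z:[19,22] -> hit [19,58/3] leaf, test {P3@t=19}
    N14 x:[20,22] y:[56/3,62/3] z:[25,53/2] -> miss, prune
    N15 x:[21,47/2] y:[19,62/3] z:[24,25] -> miss, prune
    N17 x:[15,35/2] y:[64/3,67/3] z:[39/2,20] -> miss, prune
  N7 x:[5,16] y:[40/3,61/3] z:[15,20] -> hit [15,16], descend [2, 5, 8, 13]
    N2 x:[5,7] y:[47/3,52/3] z:[19,20] -> miss, prune
    N5 x:[15/2,10] y:[56/3,61/3] z:[15,18] -> miss, prune
    N8 x:[29/2,16] y:[40/3,15] z:[35/2,18] -> miss, prune
    N13 x:[13,14] y:[43/3,16] z:[33/2,17] -> miss, prune
  N16 x:[15,25] y:[29/3,18] z:[18,55/2] -> hit [18,18], descend [3, 11, 20, 21]
    N3 x:[15,49/2] y:[29/3,44/3] z:[24,55/2] -> miss, prune
    N11 x:[23,25] y:[16,17] z:[18,39/2] -> miss, prune
    N20 x:[21,47/2] y:[49/3,17] z:[37/2,21] -> miss, prune
    N21 x:[16,18] y:[50/3,18] z:[21,24] -> miss, prune
  N24 x:[17/2,14] y:[29/3,64/3] z:[43/2,35] -> miss, prune

Summary -> nodes [0, 6, 4, 14, 15, 17, 7, 2, 5, 8, 13, 16, 3, 11, 20, 21, 24]; box-tests=17; leaf-entries=1; first=P3

== RESULT ==
[0, 6, 4, 14, 15, 17, 7, 2, 5, 8, 13, 16, 3, 11, 20, 21, 24]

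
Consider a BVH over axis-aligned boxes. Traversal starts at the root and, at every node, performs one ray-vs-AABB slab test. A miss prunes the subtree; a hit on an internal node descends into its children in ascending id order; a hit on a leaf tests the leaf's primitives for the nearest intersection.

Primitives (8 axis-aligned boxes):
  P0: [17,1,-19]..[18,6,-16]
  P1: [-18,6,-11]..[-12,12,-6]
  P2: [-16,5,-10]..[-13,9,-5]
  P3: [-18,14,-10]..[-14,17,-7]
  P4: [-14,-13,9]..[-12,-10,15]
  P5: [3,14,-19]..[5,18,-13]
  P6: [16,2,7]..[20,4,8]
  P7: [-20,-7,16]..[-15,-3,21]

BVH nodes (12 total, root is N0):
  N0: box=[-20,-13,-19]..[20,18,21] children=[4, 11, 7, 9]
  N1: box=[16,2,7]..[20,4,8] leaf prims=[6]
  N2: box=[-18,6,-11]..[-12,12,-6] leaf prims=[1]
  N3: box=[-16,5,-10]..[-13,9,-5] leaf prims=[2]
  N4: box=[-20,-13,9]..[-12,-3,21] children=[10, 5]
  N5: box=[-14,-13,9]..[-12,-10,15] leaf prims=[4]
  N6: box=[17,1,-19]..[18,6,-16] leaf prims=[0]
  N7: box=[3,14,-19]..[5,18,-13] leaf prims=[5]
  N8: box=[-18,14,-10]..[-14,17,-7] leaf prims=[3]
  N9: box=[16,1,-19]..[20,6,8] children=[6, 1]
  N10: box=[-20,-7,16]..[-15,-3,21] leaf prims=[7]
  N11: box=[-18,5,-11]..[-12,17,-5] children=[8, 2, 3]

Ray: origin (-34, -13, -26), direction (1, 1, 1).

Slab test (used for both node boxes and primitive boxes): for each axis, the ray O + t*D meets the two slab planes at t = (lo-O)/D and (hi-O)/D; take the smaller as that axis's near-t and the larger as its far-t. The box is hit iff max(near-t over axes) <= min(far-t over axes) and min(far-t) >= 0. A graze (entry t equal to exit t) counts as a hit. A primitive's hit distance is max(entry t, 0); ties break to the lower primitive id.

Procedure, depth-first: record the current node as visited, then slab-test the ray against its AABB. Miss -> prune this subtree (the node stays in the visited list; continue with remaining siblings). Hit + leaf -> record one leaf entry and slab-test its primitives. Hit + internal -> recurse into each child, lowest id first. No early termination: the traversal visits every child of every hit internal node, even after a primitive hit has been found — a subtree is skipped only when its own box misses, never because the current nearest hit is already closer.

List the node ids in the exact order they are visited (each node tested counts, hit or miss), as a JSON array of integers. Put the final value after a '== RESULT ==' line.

Walk:
N0 x:[14,54] y:[0,31] z:[7,47] -> hit [14,31], descend [4, 7, 9, 11]
  N4 x:[14,22] y:[0,10] z:[35,47] -> miss, prune
  N7 x:[37,39] y:[27,31] z:[7,13] -> miss, prune
  N9 x:[50,54] y:[14,19] z:[7,34] -> miss, prune
  N11 x:[16,22] y:[18,30] z:[15,21] -> hit [18,21], descend [2, 3, 8]
    N2 x:[16,22] y:[19,25] z:[15,20] -> hit [19,20] leaf, test {P1@t=19}
    N3 x:[18,21] y:[18,22] z:[16,21] -> hit [18,21] leaf, test {P2@t=18}
    N8 x:[16,20] y:[27,30] z:[16,19] -> miss, prune

order=[0, 4, 7, 9, 11, 2, 3, 8]  |boxes|=8  |leaves|=2  hit=P2

== RESULT ==
[0, 4, 7, 9, 11, 2, 3, 8]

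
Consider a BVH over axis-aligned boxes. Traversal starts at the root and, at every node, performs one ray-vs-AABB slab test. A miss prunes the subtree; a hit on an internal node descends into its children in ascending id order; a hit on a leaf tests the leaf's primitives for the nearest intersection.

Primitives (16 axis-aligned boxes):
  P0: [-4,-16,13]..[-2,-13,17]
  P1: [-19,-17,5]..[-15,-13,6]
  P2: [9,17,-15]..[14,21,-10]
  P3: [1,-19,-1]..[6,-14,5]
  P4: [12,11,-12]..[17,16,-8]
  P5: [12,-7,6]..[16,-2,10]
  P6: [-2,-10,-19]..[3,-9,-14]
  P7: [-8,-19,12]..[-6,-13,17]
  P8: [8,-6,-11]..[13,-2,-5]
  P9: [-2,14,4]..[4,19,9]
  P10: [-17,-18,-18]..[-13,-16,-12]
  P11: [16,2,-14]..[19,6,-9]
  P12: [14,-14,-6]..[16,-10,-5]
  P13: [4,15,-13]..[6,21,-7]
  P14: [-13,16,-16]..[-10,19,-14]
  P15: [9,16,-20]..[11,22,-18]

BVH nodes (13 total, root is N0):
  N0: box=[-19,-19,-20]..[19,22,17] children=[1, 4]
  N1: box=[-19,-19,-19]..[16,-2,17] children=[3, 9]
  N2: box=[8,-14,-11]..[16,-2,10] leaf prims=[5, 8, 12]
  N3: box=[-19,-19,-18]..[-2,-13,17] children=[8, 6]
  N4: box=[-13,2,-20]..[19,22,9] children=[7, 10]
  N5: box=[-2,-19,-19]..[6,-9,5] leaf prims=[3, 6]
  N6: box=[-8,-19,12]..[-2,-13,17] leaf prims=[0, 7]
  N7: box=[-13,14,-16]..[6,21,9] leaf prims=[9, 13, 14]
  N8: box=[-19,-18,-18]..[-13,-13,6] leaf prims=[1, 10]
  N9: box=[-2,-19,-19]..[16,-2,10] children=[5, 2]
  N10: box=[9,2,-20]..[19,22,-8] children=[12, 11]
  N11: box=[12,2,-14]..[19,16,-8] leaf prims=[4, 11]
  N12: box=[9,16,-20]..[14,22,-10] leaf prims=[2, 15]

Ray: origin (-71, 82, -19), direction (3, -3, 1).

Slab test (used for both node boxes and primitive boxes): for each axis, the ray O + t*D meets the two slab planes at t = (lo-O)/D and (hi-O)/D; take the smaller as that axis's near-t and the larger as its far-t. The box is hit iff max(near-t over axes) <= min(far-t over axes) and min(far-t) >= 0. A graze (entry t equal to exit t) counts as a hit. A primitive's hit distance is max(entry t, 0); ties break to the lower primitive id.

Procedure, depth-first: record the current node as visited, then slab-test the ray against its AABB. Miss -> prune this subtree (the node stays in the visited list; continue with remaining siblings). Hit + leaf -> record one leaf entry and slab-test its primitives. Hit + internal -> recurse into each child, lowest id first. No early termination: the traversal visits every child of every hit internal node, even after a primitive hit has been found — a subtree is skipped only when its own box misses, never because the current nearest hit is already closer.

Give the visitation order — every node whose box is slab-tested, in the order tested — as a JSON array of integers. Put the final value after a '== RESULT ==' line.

Trace the traversal:
N0 x:[52/3,30] y:[20,101/3] z:[-1,36] -> hit [20,30], descend [1, 4]
  N1 x:[52/3,29] y:[28,101/3] z:[0,36] -> hit [28,29], descend [3, 9]
    N3 x:[52/3,23] y:[95/3,101/3] z:[1,36] -> miss, prune
    N9 x:[23,29] y:[28,101/3] z:[0,29] -> hit [28,29], descend [2, 5]
      N2 x:[79/3,29] y:[28,32] z:[8,29] -> hit [28,29] leaf, test {P5@t=28, P8(miss), P12(miss)}
      N5 x:[23,77/3] y:[91/3,101/3] z:[0,24] -> miss, prune
  N4 x:[58/3,30] y:[20,80/3] z:[-1,28] -> hit [20,80/3], descend [7, 10]
    N7 x:[58/3,77/3] y:[61/3,68/3] z:[3,28] -> hit [61/3,68/3] leaf, test {P9(miss), P13(miss), P14(miss)}
    N10 x:[80/3,30] y:[20,80/3] z:[-1,11] -> miss, prune

Summary -> nodes [0, 1, 3, 9, 2, 5, 4, 7, 10]; box-tests=9; leaf-entries=2; first=P5

== RESULT ==
[0, 1, 3, 9, 2, 5, 4, 7, 10]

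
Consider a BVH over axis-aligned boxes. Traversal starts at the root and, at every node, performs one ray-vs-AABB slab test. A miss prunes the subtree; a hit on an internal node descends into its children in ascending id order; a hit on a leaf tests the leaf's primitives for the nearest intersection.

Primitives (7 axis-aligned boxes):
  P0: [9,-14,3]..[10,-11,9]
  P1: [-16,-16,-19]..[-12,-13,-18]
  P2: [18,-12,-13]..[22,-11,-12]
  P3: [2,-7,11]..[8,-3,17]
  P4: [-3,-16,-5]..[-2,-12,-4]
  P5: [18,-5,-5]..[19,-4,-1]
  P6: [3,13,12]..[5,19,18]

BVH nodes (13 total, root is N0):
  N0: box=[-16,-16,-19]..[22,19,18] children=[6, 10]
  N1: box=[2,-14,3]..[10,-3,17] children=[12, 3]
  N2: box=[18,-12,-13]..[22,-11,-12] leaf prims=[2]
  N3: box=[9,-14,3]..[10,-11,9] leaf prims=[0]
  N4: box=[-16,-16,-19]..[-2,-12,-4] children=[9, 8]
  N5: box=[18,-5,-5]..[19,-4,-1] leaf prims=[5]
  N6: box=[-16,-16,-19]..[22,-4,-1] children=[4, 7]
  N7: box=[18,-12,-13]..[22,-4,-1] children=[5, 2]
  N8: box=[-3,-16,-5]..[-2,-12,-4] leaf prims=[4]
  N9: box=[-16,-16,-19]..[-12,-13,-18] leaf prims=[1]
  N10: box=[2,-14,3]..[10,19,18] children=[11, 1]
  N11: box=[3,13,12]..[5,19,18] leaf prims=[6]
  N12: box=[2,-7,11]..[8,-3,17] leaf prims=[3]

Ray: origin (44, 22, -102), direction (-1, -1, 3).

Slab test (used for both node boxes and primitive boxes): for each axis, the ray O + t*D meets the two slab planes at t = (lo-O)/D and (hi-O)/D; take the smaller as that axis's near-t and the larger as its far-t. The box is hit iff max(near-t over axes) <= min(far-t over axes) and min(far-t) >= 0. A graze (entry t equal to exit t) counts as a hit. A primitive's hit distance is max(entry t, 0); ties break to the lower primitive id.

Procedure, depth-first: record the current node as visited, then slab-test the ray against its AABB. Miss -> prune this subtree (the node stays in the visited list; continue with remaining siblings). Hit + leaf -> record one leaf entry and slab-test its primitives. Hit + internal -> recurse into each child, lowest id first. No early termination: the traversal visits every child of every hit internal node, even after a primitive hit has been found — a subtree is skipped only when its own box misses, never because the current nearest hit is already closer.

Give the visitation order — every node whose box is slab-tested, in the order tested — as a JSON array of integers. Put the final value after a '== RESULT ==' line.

Walk:
N0 x:[22,60] y:[3,38] z:[83/3,40] -> hit [83/3,38], descend [6, 10]
  N6 x:[22,60] y:[26,38] z:[83/3,101/3] -> hit [83/3,101/3], descend [4, 7]
    N4 x:[46,60] y:[34,38] z:[83/3,98/3] -> miss, prune
    N7 x:[22,26] y:[26,34] z:[89/3,101/3] -> miss, prune
  N10 x:[34,42] y:[3,36] z:[35,40] -> hit [35,36], descend [1, 11]
    N1 x:[34,42] y:[25,36] z:[35,119/3] -> hit [35,36], descend [3, 12]
      N3 x:[34,35] y:[33,36] z:[35,37] -> hit [35,35] leaf, test {P0@t=35}
      N12 x:[36,42] y:[25,29] z:[113/3,119/3] -> miss, prune
    N11 x:[39,41] y:[3,9] z:[38,40] -> miss, prune

9 AABB tests over nodes [0, 6, 4, 7, 10, 1, 3, 12, 11]; 1 leaf entered; closest P0.

== RESULT ==
[0, 6, 4, 7, 10, 1, 3, 12, 11]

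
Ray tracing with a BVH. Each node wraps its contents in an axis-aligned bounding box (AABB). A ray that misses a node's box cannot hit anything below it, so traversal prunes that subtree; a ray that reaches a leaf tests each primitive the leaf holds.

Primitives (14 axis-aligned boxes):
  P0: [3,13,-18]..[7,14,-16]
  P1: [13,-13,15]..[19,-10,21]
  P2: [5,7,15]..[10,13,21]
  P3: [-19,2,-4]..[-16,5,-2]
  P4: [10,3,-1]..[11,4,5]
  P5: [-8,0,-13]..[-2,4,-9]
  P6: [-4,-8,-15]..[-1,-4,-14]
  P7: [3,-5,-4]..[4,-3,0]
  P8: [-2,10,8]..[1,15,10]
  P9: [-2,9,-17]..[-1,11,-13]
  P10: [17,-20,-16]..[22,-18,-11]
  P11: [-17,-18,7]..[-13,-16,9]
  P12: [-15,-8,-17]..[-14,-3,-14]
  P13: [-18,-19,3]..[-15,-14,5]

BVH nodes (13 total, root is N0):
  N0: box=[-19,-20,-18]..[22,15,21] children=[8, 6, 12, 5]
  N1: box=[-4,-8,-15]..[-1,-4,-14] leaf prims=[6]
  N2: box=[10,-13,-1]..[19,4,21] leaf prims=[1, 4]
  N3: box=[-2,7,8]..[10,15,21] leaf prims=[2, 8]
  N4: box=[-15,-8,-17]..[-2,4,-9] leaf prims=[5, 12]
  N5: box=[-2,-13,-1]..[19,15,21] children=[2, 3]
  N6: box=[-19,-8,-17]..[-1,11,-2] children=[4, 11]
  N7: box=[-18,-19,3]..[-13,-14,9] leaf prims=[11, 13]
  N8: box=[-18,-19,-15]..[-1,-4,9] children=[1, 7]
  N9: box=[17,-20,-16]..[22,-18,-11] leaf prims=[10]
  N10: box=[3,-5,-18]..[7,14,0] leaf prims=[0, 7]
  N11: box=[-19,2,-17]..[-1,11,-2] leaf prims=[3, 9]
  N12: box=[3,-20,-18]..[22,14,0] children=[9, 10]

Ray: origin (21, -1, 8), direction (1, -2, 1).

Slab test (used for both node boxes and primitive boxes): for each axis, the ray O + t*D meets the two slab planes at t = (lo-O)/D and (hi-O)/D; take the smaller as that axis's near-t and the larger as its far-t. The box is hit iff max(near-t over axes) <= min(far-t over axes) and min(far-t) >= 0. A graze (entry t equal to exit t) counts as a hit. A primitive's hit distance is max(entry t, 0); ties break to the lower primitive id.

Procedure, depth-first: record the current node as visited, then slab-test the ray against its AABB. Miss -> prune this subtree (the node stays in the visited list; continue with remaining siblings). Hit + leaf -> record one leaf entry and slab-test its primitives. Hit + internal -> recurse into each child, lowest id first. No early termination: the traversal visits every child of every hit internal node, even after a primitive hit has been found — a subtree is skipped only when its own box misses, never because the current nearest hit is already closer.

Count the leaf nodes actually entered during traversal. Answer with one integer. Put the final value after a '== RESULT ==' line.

Trace the traversal:
N0 x:[-40,1] y:[-8,19/2] z:[-26,13] -> hit [-8,1], descend [5, 6, 8, 12]
  N5 x:[-23,-2] y:[-8,6] z:[-9,13] -> miss, prune
  N6 x:[-40,-22] y:[-6,7/2] z:[-25,-10] -> miss, prune
  N8 x:[-39,-22] y:[3/2,9] z:[-23,1] -> miss, prune
  N12 x:[-18,1] y:[-15/2,19/2] z:[-26,-8] -> miss, prune

order=[0, 5, 6, 8, 12]  |boxes|=5  |leaves|=0  hit=miss

== RESULT ==
0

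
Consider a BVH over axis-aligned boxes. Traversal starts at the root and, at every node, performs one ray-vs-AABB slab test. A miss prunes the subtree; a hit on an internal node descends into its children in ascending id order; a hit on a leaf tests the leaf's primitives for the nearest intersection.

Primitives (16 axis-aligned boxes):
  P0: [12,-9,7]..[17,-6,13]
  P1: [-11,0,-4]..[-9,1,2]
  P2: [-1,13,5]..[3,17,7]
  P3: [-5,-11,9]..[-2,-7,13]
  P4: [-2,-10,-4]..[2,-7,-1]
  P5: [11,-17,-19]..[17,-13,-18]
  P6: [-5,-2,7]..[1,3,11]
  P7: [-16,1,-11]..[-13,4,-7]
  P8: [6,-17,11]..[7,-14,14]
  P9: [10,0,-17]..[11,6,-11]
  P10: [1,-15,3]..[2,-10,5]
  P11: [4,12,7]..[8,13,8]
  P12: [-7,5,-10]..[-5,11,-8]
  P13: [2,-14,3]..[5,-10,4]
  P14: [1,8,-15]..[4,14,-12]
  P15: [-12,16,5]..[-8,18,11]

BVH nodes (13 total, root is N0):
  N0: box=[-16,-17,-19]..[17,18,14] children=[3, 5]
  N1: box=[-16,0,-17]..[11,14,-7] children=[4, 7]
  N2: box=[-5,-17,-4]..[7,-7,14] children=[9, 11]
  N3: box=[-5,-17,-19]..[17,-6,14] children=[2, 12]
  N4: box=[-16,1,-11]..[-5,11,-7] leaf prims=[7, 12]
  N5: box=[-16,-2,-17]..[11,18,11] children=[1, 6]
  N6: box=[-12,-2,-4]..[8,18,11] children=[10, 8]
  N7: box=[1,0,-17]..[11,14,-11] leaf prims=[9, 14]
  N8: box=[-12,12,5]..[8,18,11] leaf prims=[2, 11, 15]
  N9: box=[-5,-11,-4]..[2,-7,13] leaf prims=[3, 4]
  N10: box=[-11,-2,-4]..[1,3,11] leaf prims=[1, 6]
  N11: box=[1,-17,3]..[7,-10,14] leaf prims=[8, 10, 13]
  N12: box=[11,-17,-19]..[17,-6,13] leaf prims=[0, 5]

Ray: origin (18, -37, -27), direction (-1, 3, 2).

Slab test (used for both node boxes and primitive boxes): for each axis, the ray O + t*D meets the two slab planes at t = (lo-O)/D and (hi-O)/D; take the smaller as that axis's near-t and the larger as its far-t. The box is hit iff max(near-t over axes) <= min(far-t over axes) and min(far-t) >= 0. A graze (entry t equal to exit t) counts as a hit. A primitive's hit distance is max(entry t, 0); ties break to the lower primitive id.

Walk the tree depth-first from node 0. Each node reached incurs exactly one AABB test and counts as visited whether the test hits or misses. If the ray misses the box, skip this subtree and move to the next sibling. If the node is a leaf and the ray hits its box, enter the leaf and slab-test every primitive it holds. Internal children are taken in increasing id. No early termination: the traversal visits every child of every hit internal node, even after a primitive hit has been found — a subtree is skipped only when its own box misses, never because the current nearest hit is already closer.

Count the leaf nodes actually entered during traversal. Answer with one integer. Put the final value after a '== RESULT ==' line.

Trace the traversal:
N0 x:[1,34] y:[20/3,55/3] z:[4,41/2] -> hit [20/3,55/3], descend [3, 5]
  N3 x:[1,23] y:[20/3,31/3] z:[4,41/2] -> hit [20/3,31/3], descend [2, 12]
    N2 x:[11,23] y:[20/3,10] z:[23/2,41/2] -> miss, prune
    N12 x:[1,7] y:[20/3,31/3] z:[4,20] -> hit [20/3,7] leaf, test {P0(miss), P5(miss)}
  N5 x:[7,34] y:[35/3,55/3] z:[5,19] -> hit [35/3,55/3], descend [1, 6]
    N1 x:[7,34] y:[37/3,17] z:[5,10] -> miss, prune
    N6 x:[10,30] y:[35/3,55/3] z:[23/2,19] -> hit [35/3,55/3], descend [8, 10]
      N8 x:[10,30] y:[49/3,55/3] z:[16,19] -> hit [49/3,55/3] leaf, test {P2@t=50/3, P11(miss), P15(miss)}
      N10 x:[17,29] y:[35/3,40/3] z:[23/2,19] -> miss, prune

Visited [0, 3, 2, 12, 5, 1, 6, 8, 10]. Tests: 9 box, 2 leaf. Nearest: P2.

== RESULT ==
2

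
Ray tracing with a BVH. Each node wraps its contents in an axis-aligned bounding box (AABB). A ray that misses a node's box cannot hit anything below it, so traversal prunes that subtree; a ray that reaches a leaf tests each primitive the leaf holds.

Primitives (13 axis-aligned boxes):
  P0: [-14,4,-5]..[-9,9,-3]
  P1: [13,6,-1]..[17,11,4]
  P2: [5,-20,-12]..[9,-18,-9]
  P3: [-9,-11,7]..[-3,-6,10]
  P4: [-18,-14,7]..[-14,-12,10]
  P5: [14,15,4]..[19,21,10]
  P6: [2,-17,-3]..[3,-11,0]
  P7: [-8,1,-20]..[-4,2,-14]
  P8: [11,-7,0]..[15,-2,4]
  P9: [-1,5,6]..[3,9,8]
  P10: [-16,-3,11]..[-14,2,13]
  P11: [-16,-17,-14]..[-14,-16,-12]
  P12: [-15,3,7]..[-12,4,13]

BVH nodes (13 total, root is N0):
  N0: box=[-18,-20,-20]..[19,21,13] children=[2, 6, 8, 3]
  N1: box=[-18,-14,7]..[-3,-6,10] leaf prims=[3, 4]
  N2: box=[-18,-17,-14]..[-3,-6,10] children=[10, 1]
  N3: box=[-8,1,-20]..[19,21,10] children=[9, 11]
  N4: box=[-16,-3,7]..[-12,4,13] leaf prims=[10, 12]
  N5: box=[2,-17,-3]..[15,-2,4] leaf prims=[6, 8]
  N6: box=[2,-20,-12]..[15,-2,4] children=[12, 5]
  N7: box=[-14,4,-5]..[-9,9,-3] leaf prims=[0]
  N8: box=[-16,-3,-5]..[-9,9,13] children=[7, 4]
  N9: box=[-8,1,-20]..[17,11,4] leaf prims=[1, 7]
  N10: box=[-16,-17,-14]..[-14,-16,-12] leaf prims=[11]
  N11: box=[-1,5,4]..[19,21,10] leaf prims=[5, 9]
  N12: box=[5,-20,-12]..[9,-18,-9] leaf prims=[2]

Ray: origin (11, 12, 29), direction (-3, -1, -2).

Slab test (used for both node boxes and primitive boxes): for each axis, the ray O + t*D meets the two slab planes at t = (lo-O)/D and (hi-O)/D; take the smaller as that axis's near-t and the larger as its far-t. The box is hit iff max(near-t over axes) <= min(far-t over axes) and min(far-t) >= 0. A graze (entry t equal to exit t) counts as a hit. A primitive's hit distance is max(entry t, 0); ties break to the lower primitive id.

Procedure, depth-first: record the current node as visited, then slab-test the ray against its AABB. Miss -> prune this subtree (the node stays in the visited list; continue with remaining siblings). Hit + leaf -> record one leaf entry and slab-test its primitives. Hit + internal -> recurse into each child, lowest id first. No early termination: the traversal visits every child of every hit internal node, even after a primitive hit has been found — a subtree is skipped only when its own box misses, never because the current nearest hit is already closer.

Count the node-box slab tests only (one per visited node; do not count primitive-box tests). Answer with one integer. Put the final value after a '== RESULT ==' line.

Trace the traversal:
N0 x:[-8/3,29/3] y:[-9,32] z:[8,49/2] -> hit [8,29/3], descend [2, 3, 6, 8]
  N2 x:[14/3,29/3] y:[18,29] z:[19/2,43/2] -> miss, prune
  N3 x:[-8/3,19/3] y:[-9,11] z:[19/2,49/2] -> miss, prune
  N6 x:[-4/3,3] y:[14,32] z:[25/2,41/2] -> miss, prune
  N8 x:[20/3,9] y:[3,15] z:[8,17] -> hit [8,9], descend [4, 7]
    N4 x:[23/3,9] y:[8,15] z:[8,11] -> hit [8,9] leaf, test {P10(miss), P12@t=8}
    N7 x:[20/3,25/3] y:[3,8] z:[16,17] -> miss, prune

7 AABB tests over nodes [0, 2, 3, 6, 8, 4, 7]; 1 leaf entered; closest P12.

== RESULT ==
7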